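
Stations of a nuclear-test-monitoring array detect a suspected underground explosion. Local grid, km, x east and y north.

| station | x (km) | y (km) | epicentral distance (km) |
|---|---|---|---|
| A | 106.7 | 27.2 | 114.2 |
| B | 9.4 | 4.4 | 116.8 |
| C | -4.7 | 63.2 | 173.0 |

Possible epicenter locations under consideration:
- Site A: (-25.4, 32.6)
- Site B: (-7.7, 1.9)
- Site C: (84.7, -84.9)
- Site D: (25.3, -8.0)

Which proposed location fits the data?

For each candidate, compare |candidate − station| to the reported distance:
Site A: residuals A 18.0, B 72.0, C 136.1 → max 136.1 km
Site B: residuals A 3.0, B 99.5, C 111.6 → max 111.6 km
Site C: residuals A 0.0, B 0.0, C 0.0 → max 0.0 km
Site D: residuals A 25.5, B 96.6, C 95.7 → max 96.6 km
Only Site C has all residuals ≈ 0.

Site C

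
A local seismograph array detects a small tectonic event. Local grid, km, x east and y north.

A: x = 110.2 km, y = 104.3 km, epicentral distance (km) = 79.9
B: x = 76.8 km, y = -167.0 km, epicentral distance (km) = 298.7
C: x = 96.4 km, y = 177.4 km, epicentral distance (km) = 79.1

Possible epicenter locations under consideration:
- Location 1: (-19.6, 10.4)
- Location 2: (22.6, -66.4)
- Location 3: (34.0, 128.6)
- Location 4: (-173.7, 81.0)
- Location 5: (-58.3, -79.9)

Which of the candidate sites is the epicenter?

For each candidate, compare |candidate − station| to the reported distance:
Location 1: residuals A 80.3, B 96.8, C 124.2 → max 124.2 km
Location 2: residuals A 112.0, B 184.4, C 175.6 → max 184.4 km
Location 3: residuals A 0.1, B 0.0, C 0.1 → max 0.1 km
Location 4: residuals A 205.0, B 53.8, C 207.7 → max 207.7 km
Location 5: residuals A 169.7, B 138.0, C 221.1 → max 221.1 km
Only Location 3 has all residuals ≈ 0.

Location 3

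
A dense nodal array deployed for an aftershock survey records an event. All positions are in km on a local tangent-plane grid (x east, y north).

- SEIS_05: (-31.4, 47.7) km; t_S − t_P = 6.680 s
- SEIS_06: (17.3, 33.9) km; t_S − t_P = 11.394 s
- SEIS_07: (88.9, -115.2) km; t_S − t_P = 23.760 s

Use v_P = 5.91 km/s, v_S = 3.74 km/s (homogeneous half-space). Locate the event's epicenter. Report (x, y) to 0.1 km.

x ≈ -98.7 km, y ≈ 37.7 km

Distance from S−P lag: d = Δt · v_P v_S / (v_P − v_S) = Δt · (5.91·3.74)/(5.91−3.74) ≈ 10.1859·Δt.
So d_SEIS_05 = 68.04, d_SEIS_06 = 116.06, d_SEIS_07 = 242.02 km.
Circle about each station: (x + 31.4)² + (y − 47.7)² = 68.04²; (x − 17.3)² + (y − 33.9)² = 116.06²; (x − 88.9)² + (y + 115.2)² = 242.02².
Subtracting the SEIS_05 equation from the SEIS_06 and SEIS_07 equations removes the quadratic terms:
97.4 x − 27.6 y = -10653.23
240.6 x − 325.8 y = -36031.24
Solving the 2×2 system: x ≈ -98.7, y ≈ 37.7 km.
Check against SEIS_05 (with the unrounded x, y): √((x + 31.4)²+(y − 47.7)²) = 68.03 ≈ 68.04 km. ✓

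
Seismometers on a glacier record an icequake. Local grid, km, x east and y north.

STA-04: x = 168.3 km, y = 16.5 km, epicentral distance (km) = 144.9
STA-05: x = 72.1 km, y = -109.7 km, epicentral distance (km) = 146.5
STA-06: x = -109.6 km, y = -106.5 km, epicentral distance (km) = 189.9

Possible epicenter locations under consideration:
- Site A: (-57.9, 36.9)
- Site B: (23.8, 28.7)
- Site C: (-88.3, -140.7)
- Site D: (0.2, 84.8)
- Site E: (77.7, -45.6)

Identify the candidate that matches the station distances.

Site B

For each candidate, compare |candidate − station| to the reported distance:
Site A: residuals STA-04 82.2, STA-05 49.4, STA-06 37.5 → max 82.2 km
Site B: residuals STA-04 0.1, STA-05 0.1, STA-06 0.0 → max 0.1 km
Site C: residuals STA-04 156.0, STA-05 16.9, STA-06 149.6 → max 156.0 km
Site D: residuals STA-04 36.5, STA-05 60.9, STA-06 30.7 → max 60.9 km
Site E: residuals STA-04 35.1, STA-05 82.2, STA-06 7.1 → max 82.2 km
Only Site B has all residuals ≈ 0.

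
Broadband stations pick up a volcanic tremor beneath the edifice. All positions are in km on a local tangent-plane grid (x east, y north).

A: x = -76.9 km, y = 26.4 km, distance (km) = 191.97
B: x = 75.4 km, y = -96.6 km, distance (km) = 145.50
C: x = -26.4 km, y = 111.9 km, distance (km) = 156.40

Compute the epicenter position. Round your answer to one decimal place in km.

x ≈ 114.3 km, y ≈ 43.6 km

Circle about each station: (x + 76.9)² + (y − 26.4)² = 191.97²; (x − 75.4)² + (y + 96.6)² = 145.50²; (x + 26.4)² + (y − 111.9)² = 156.40².
Subtracting the A equation from the B and C equations removes the quadratic terms:
304.6 x − 246.0 y = 24088.38
101.0 x + 171.0 y = 18999.52
Solving the 2×2 system: x ≈ 114.3, y ≈ 43.6 km.
Check against A (with the unrounded x, y): √((x + 76.9)²+(y − 26.4)²) = 191.97 ≈ 191.97 km. ✓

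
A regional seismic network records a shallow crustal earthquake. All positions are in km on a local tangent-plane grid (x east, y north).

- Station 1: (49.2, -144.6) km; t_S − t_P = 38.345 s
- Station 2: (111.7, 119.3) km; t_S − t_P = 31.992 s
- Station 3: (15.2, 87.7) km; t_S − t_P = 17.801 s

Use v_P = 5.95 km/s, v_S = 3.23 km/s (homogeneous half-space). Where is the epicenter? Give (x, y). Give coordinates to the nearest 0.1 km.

-109.9 km east, 74.7 km north

Distance from S−P lag: d = Δt · v_P v_S / (v_P − v_S) = Δt · (5.95·3.23)/(5.95−3.23) ≈ 7.0656·Δt.
So d_Station 1 = 270.93, d_Station 2 = 226.04, d_Station 3 = 125.78 km.
Circle about each station: (x − 49.2)² + (y + 144.6)² = 270.93²; (x − 111.7)² + (y − 119.3)² = 226.04²; (x − 15.2)² + (y − 87.7)² = 125.78².
Subtracting the Station 1 equation from the Station 2 and Station 3 equations removes the quadratic terms:
125.0 x + 527.8 y = 25688.56
-68.0 x + 464.6 y = 42174.99
Solving the 2×2 system: x ≈ -109.9, y ≈ 74.7 km.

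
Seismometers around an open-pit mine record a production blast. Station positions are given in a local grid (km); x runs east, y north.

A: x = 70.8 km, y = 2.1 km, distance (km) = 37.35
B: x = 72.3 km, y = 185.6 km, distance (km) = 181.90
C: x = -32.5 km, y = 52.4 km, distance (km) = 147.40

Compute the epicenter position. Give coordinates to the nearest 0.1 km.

Circle about each station: (x − 70.8)² + (y − 2.1)² = 37.35²; (x − 72.3)² + (y − 185.6)² = 181.90²; (x + 32.5)² + (y − 52.4)² = 147.40².
Subtracting the A equation from the B and C equations removes the quadratic terms:
3.0 x + 367.0 y = 2965.01
-206.6 x + 100.6 y = -21546.78
Solving the 2×2 system: x ≈ 107.8, y ≈ 7.2 km.

x ≈ 107.8 km, y ≈ 7.2 km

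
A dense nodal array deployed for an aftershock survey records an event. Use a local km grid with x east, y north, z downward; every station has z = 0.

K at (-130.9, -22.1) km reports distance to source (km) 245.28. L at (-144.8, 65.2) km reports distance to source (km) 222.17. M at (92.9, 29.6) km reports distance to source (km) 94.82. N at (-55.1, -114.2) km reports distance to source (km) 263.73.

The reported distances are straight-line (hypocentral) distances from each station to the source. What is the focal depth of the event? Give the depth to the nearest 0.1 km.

Each station gives a sphere (x−x_i)² + (y−y_i)² + z² = d_i² (stations at z=0).
Subtracting the K sphere from L and M: z² cancels, leaving linear equations in x and y:
-27.8 x + 174.6 y = 18397.63
447.6 x + 103.4 y = 43054.80
Solving: x ≈ 69.300, y ≈ 116.404 km (keep extra digits for the depth step; rounded: 69.3, 116.4).
Then from the K sphere: z² = 245.28² − (x + 130.9)² − (y + 22.1)² with x = 69.300, y = 116.404, so z ≈ 29.981 ≈ 30.0 km.
Check against N (with the unrounded solution): distance 263.73 ≈ 263.73 km. ✓

depth ≈ 30.0 km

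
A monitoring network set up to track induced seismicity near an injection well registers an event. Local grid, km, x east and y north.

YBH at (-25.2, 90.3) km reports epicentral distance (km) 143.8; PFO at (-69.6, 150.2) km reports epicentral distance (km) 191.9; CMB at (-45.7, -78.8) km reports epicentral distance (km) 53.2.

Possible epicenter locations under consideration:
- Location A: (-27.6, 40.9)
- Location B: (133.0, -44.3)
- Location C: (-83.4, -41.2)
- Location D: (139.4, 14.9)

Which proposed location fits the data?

Location C

For each candidate, compare |candidate − station| to the reported distance:
Location A: residuals YBH 94.3, PFO 74.8, CMB 67.9 → max 94.3 km
Location B: residuals YBH 63.9, PFO 89.0, CMB 128.8 → max 128.8 km
Location C: residuals YBH 0.0, PFO 0.0, CMB 0.0 → max 0.0 km
Location D: residuals YBH 37.2, PFO 57.1, CMB 154.3 → max 154.3 km
Only Location C has all residuals ≈ 0.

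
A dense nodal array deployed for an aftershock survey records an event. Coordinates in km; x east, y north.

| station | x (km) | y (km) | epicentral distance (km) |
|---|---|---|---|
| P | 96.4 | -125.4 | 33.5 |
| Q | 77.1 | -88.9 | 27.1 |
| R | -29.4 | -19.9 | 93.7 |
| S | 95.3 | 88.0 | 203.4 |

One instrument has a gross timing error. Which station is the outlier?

Solve using three stations at a time. Using P, Q, S (subtract circle equations pairwise → linear system) gives (x, y) ≈ (65.3, -113.2).
Distances from that point to each station vs reported:
  P: calculated 33.4 vs reported 33.5 → residual 0.1 km
  Q: calculated 27.0 vs reported 27.1 → residual 0.1 km
  R: calculated 132.9 vs reported 93.7 → residual 39.2 km
  S: calculated 203.4 vs reported 203.4 → residual 0.0 km
P, Q, S are mutually consistent (residuals ≈ 0); R is off by 39.2 km.

R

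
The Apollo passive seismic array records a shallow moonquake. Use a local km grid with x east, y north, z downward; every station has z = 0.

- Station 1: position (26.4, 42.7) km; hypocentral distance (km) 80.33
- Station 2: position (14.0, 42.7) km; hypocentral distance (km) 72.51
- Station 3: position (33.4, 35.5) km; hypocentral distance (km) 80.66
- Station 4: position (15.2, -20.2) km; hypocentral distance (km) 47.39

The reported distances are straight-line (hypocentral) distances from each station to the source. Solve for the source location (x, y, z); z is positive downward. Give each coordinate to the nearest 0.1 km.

Each station gives a sphere (x−x_i)² + (y−y_i)² + z² = d_i² (stations at z=0).
Subtracting the Station 1 sphere from Station 2 and Station 3: z² cancels, leaving linear equations in x and y:
-24.8 x + 0.0 y = 694.25
14.0 x − 14.4 y = -197.57
Solving: x ≈ -27.994, y ≈ -13.496 km (keep extra digits for the depth step; rounded: -28.0, -13.5).
Then from the Station 1 sphere: z² = 80.33² − (x − 26.4)² − (y − 42.7)² with x = -27.994, y = -13.496, so z ≈ 18.336 ≈ 18.3 km.

x ≈ -28.0 km, y ≈ -13.5 km, depth ≈ 18.3 km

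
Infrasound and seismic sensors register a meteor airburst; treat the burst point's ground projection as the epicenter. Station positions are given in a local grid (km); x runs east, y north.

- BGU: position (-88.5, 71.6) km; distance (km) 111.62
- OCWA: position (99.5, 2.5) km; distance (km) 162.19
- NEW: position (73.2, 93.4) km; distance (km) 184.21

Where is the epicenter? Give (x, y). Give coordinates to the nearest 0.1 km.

Circle about each station: (x + 88.5)² + (y − 71.6)² = 111.62²; (x − 99.5)² + (y − 2.5)² = 162.19²; (x − 73.2)² + (y − 93.4)² = 184.21².
Subtracting the BGU equation from the OCWA and NEW equations removes the quadratic terms:
376.0 x − 138.2 y = -16898.88
323.4 x + 43.6 y = -20351.31
Solving the 2×2 system: x ≈ -58.1, y ≈ -35.8 km.
Check against BGU (with the unrounded x, y): √((x + 88.5)²+(y − 71.6)²) = 111.62 ≈ 111.62 km. ✓

x ≈ -58.1 km, y ≈ -35.8 km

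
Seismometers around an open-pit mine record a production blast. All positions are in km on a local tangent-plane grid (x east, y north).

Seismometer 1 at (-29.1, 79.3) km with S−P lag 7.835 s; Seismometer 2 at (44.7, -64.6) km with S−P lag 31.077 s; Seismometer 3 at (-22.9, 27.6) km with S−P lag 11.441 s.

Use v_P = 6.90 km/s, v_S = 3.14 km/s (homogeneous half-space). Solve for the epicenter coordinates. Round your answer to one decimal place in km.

Distance from S−P lag: d = Δt · v_P v_S / (v_P − v_S) = Δt · (6.90·3.14)/(6.90−3.14) ≈ 5.7622·Δt.
So d_Seismometer 1 = 45.15, d_Seismometer 2 = 179.07, d_Seismometer 3 = 65.93 km.
Circle about each station: (x + 29.1)² + (y − 79.3)² = 45.15²; (x − 44.7)² + (y + 64.6)² = 179.07²; (x + 22.9)² + (y − 27.6)² = 65.93².
Subtracting pairs of circle equations eliminates x²+y² and gives linear equations (the radical axes):
147.6 x − 287.8 y = -30991.59
12.4 x − 103.4 y = -8157.37
Solving the 2×2 system: x ≈ -73.3, y ≈ 70.1 km.

-73.3 km east, 70.1 km north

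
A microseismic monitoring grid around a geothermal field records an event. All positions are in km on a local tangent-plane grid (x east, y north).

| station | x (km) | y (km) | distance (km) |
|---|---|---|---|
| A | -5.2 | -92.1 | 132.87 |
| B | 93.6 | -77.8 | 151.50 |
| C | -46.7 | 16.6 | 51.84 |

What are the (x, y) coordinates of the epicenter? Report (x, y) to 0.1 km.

(-0.8, 40.7)

Circle about each station: (x + 5.2)² + (y + 92.1)² = 132.87²; (x − 93.6)² + (y + 77.8)² = 151.50²; (x + 46.7)² + (y − 16.6)² = 51.84².
Subtracting the A equation from the B and C equations removes the quadratic terms:
197.6 x + 28.6 y = 1006.54
-83.0 x + 217.4 y = 8914.05
Solving the 2×2 system: x ≈ -0.8, y ≈ 40.7 km.
Check against A (with the unrounded x, y): √((x + 5.2)²+(y + 92.1)²) = 132.87 ≈ 132.87 km. ✓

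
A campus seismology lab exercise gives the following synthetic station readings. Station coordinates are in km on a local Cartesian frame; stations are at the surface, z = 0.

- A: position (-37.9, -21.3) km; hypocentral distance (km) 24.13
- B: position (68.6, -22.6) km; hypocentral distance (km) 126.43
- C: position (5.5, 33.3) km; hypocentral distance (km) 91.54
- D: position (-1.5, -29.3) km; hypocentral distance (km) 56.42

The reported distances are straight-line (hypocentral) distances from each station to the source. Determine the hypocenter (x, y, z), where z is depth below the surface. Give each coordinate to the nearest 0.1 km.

Each station gives a sphere (x−x_i)² + (y−y_i)² + z² = d_i² (stations at z=0).
Subtracting the A sphere from B and C: z² cancels, leaving linear equations in x and y:
213.0 x − 2.6 y = -12075.67
86.8 x + 109.2 y = -8548.27
Solving: x ≈ -57.095, y ≈ -32.898 km (keep extra digits for the depth step; rounded: -57.1, -32.9).
Then from the A sphere: z² = 24.13² − (x + 37.9)² − (y + 21.3)² with x = -57.095, y = -32.898, so z ≈ 8.905 ≈ 8.9 km.

x ≈ -57.1 km, y ≈ -32.9 km, depth ≈ 8.9 km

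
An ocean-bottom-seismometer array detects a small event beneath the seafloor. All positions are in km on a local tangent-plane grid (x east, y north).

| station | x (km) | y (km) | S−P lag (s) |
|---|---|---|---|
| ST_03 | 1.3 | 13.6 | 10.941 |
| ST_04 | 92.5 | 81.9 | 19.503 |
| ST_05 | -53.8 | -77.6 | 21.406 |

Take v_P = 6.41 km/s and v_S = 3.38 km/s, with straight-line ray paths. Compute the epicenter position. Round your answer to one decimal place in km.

Distance from S−P lag: d = Δt · v_P v_S / (v_P − v_S) = Δt · (6.41·3.38)/(6.41−3.38) ≈ 7.1504·Δt.
So d_ST_03 = 78.23, d_ST_04 = 139.45, d_ST_05 = 153.06 km.
Circle about each station: (x − 1.3)² + (y − 13.6)² = 78.23²; (x − 92.5)² + (y − 81.9)² = 139.45²; (x + 53.8)² + (y + 77.6)² = 153.06².
Subtracting pairs of circle equations eliminates x²+y² and gives linear equations (the radical axes):
182.4 x + 136.6 y = 1750.84
-110.2 x − 182.4 y = -8577.88
Solving the 2×2 system: x ≈ -46.8, y ≈ 75.3 km.
Check against ST_03 (with the unrounded x, y): √((x − 1.3)²+(y − 13.6)²) = 78.23 ≈ 78.23 km. ✓

-46.8 km east, 75.3 km north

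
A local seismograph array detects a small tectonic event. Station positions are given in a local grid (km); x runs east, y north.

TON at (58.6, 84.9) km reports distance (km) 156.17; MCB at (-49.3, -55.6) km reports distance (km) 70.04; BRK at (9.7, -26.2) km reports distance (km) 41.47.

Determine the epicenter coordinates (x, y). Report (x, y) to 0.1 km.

Circle about each station: (x − 58.6)² + (y − 84.9)² = 156.17²; (x + 49.3)² + (y + 55.6)² = 70.04²; (x − 9.7)² + (y + 26.2)² = 41.47².
Subtracting pairs of circle equations eliminates x²+y² and gives linear equations (the radical axes):
-215.8 x − 281.0 y = 14363.35
-97.8 x − 222.2 y = 12807.87
Solving the 2×2 system: x ≈ 19.9, y ≈ -66.4 km.

(19.9, -66.4)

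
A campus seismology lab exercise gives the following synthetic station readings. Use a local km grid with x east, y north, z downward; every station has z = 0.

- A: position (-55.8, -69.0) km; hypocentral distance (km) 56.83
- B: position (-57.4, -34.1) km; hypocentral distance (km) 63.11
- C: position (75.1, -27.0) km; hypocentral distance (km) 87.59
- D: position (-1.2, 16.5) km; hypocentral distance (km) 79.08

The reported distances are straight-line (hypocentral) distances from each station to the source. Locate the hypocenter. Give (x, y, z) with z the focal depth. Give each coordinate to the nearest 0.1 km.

Each station gives a sphere (x−x_i)² + (y−y_i)² + z² = d_i² (stations at z=0).
Subtracting the A sphere from B and C: z² cancels, leaving linear equations in x and y:
-3.2 x + 69.8 y = -4170.29
261.8 x + 84.0 y = -5947.99
Solving: x ≈ -3.498, y ≈ -59.907 km (keep extra digits for the depth step; rounded: -3.5, -59.9).
Then from the A sphere: z² = 56.83² − (x + 55.8)² − (y + 69.0)² with x = -3.498, y = -59.907, so z ≈ 20.285 ≈ 20.3 km.

(-3.5, -59.9, 20.3)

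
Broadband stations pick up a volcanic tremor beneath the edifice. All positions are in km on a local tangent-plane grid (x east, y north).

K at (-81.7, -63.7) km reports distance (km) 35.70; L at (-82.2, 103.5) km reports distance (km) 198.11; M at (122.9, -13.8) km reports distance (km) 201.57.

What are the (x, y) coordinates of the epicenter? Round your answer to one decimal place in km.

Circle about each station: (x + 81.7)² + (y + 63.7)² = 35.70²; (x + 82.2)² + (y − 103.5)² = 198.11²; (x − 122.9)² + (y + 13.8)² = 201.57².
Subtracting the K equation from the L and M equations removes the quadratic terms:
-1.0 x + 334.4 y = -31236.57
409.2 x + 99.8 y = -34793.70
Solving the 2×2 system: x ≈ -62.2, y ≈ -93.6 km.

(-62.2, -93.6)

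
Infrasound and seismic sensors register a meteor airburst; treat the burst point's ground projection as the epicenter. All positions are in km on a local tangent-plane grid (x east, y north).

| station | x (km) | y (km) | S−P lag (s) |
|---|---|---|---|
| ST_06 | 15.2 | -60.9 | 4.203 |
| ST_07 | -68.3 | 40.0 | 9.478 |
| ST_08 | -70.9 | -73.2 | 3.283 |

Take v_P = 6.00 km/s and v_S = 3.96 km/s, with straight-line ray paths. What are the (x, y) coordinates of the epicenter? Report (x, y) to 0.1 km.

Distance from S−P lag: d = Δt · v_P v_S / (v_P − v_S) = Δt · (6.00·3.96)/(6.00−3.96) ≈ 11.6471·Δt.
So d_ST_06 = 48.95, d_ST_07 = 110.39, d_ST_08 = 38.24 km.
Circle about each station: (x − 15.2)² + (y + 60.9)² = 48.95²; (x + 68.3)² + (y − 40.0)² = 110.39²; (x + 70.9)² + (y + 73.2)² = 38.24².
Subtracting the ST_06 equation from the ST_07 and ST_08 equations removes the quadratic terms:
-167.0 x + 201.8 y = -7464.81
-172.2 x − 24.6 y = 7379.00
Solving the 2×2 system: x ≈ -33.6, y ≈ -64.8 km.

x ≈ -33.6 km, y ≈ -64.8 km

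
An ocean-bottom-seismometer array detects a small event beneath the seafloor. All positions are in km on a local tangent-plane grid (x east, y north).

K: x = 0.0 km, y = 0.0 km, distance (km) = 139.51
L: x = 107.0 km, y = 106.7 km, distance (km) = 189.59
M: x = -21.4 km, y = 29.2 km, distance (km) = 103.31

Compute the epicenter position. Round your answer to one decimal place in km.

Circle about each station: x² + y² = 139.51²; (x − 107.0)² + (y − 106.7)² = 189.59²; (x + 21.4)² + (y − 29.2)² = 103.31².
Subtracting the K equation from the L and M equations removes the quadratic terms:
214.0 x + 213.4 y = 6352.56
-42.8 x + 58.4 y = 10100.68
Solving the 2×2 system: x ≈ -82.5, y ≈ 112.5 km.

x ≈ -82.5 km, y ≈ 112.5 km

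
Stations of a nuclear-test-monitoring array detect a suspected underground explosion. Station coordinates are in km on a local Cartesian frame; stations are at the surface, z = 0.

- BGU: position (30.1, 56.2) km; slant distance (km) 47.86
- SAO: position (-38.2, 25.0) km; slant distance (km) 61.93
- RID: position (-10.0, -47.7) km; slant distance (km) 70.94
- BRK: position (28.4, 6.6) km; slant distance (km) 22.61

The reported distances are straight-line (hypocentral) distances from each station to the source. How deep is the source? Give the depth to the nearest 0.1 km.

Each station gives a sphere (x−x_i)² + (y−y_i)² + z² = d_i² (stations at z=0).
Subtracting the BGU sphere from SAO and RID: z² cancels, leaving linear equations in x and y:
-136.6 x − 62.4 y = -3524.96
-80.2 x − 207.8 y = -4431.06
Solving: x ≈ 19.502, y ≈ 13.797 km (keep extra digits for the depth step; rounded: 19.5, 13.8).
Then from the BGU sphere: z² = 47.86² − (x − 30.1)² − (y − 56.2)² with x = 19.502, y = 13.797, so z ≈ 19.500 ≈ 19.5 km.

depth ≈ 19.5 km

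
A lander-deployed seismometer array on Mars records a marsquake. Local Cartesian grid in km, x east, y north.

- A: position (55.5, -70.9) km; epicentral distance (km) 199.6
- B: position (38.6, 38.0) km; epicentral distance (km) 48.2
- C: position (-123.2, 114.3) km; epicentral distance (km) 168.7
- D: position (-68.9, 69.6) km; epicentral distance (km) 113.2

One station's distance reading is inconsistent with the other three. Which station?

A

Solve using three stations at a time. Using B, C, D (subtract circle equations pairwise → linear system) gives (x, y) ≈ (43.1, 86.0).
Distances from that point to each station vs reported:
  A: calculated 157.4 vs reported 199.6 → residual 42.2 km
  B: calculated 48.2 vs reported 48.2 → residual 0.0 km
  C: calculated 168.7 vs reported 168.7 → residual 0.0 km
  D: calculated 113.2 vs reported 113.2 → residual 0.0 km
B, C, D are mutually consistent (residuals ≈ 0); A is off by 42.2 km.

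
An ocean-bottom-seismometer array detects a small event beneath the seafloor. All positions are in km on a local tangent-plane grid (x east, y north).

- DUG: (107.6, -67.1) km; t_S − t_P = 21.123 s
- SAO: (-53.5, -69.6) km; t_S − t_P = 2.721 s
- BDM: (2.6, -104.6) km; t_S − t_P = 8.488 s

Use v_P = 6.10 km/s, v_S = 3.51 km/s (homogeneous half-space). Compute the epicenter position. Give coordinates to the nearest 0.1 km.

-65.7 km east, -88.5 km north

Distance from S−P lag: d = Δt · v_P v_S / (v_P − v_S) = Δt · (6.10·3.51)/(6.10−3.51) ≈ 8.2668·Δt.
So d_DUG = 174.62, d_SAO = 22.49, d_BDM = 70.17 km.
Circle about each station: (x − 107.6)² + (y + 67.1)² = 174.62²; (x + 53.5)² + (y + 69.6)² = 22.49²; (x − 2.6)² + (y + 104.6)² = 70.17².
Subtracting pairs of circle equations eliminates x²+y² and gives linear equations (the radical axes):
-322.2 x − 5.0 y = 21612.58
-210.0 x − 75.0 y = 20436.07
Solving the 2×2 system: x ≈ -65.7, y ≈ -88.5 km.
Check against DUG (with the unrounded x, y): √((x − 107.6)²+(y + 67.1)²) = 174.62 ≈ 174.62 km. ✓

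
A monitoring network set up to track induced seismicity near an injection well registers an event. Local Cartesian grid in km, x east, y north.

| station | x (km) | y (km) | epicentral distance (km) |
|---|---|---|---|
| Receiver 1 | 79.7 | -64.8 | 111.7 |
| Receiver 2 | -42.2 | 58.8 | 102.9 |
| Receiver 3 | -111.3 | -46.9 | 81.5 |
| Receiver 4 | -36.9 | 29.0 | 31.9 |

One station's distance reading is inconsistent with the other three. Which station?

Receiver 4

Solve using three stations at a time. Using Receiver 1, Receiver 2, Receiver 3 (subtract circle equations pairwise → linear system) gives (x, y) ≈ (-29.9, -43.3).
Distances from that point to each station vs reported:
  Receiver 1: calculated 111.7 vs reported 111.7 → residual 0.0 km
  Receiver 2: calculated 102.9 vs reported 102.9 → residual 0.0 km
  Receiver 3: calculated 81.5 vs reported 81.5 → residual 0.0 km
  Receiver 4: calculated 72.7 vs reported 31.9 → residual 40.8 km
Receiver 1, Receiver 2, Receiver 3 are mutually consistent (residuals ≈ 0); Receiver 4 is off by 40.8 km.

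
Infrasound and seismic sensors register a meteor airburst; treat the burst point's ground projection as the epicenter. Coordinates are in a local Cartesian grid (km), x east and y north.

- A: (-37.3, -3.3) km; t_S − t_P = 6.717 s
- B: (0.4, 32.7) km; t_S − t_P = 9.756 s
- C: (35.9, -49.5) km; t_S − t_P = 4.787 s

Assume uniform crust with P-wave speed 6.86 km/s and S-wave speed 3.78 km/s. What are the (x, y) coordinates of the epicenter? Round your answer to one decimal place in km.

-4.4 km east, -49.3 km north

Distance from S−P lag: d = Δt · v_P v_S / (v_P − v_S) = Δt · (6.86·3.78)/(6.86−3.78) ≈ 8.4191·Δt.
So d_A = 56.55, d_B = 82.14, d_C = 40.30 km.
Circle about each station: (x + 37.3)² + (y + 3.3)² = 56.55²; (x − 0.4)² + (y − 32.7)² = 82.14²; (x − 35.9)² + (y + 49.5)² = 40.30².
Subtracting pairs of circle equations eliminates x²+y² and gives linear equations (the radical axes):
75.4 x + 72.0 y = -3881.81
146.4 x − 92.4 y = 3910.69
Solving the 2×2 system: x ≈ -4.4, y ≈ -49.3 km.
Check against A (with the unrounded x, y): √((x + 37.3)²+(y + 3.3)²) = 56.55 ≈ 56.55 km. ✓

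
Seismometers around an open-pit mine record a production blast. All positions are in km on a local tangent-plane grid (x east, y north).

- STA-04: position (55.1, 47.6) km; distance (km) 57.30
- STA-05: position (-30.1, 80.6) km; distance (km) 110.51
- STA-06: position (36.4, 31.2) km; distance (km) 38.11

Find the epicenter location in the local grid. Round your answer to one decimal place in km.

Circle about each station: (x − 55.1)² + (y − 47.6)² = 57.30²; (x + 30.1)² + (y − 80.6)² = 110.51²; (x − 36.4)² + (y − 31.2)² = 38.11².
Subtracting pairs of circle equations eliminates x²+y² and gives linear equations (the radical axes):
-170.4 x + 66.0 y = -6828.57
-37.4 x − 32.8 y = -1172.45
Solving the 2×2 system: x ≈ 37.4, y ≈ -6.9 km.
Check against STA-04 (with the unrounded x, y): √((x − 55.1)²+(y − 47.6)²) = 57.30 ≈ 57.30 km. ✓

37.4 km east, -6.9 km north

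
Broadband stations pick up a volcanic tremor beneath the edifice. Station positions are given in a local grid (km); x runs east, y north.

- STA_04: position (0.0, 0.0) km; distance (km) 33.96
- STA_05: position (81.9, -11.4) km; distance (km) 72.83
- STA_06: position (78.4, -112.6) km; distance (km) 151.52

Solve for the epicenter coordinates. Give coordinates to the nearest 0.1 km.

Circle about each station: x² + y² = 33.96²; (x − 81.9)² + (y + 11.4)² = 72.83²; (x − 78.4)² + (y + 112.6)² = 151.52².
Subtracting the STA_04 equation from the STA_05 and STA_06 equations removes the quadratic terms:
163.8 x − 22.8 y = 2686.64
156.8 x − 225.2 y = -2979.71
Solving the 2×2 system: x ≈ 20.2, y ≈ 27.3 km.

(20.2, 27.3)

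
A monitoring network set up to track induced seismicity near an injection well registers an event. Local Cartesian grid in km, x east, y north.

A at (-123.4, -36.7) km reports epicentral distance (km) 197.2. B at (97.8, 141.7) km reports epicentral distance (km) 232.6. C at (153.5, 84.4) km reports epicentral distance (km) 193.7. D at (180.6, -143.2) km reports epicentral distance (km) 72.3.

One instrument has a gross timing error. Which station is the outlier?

D

Solve using three stations at a time. Using A, B, C (subtract circle equations pairwise → linear system) gives (x, y) ≈ (66.8, -88.9).
Distances from that point to each station vs reported:
  A: calculated 197.2 vs reported 197.2 → residual 0.0 km
  B: calculated 232.6 vs reported 232.6 → residual 0.0 km
  C: calculated 193.7 vs reported 193.7 → residual 0.0 km
  D: calculated 126.1 vs reported 72.3 → residual 53.8 km
A, B, C are mutually consistent (residuals ≈ 0); D is off by 53.8 km.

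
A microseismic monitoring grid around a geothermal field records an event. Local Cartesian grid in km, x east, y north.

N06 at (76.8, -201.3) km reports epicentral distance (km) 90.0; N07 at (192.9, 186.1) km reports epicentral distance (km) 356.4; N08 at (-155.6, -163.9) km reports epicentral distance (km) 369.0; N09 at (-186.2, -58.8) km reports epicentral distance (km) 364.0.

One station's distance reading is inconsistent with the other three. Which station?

Solve using three stations at a time. Using N06, N07, N09 (subtract circle equations pairwise → linear system) gives (x, y) ≈ (160.8, -168.9).
Distances from that point to each station vs reported:
  N06: calculated 90.0 vs reported 90.0 → residual 0.0 km
  N07: calculated 356.4 vs reported 356.4 → residual 0.0 km
  N08: calculated 316.4 vs reported 369.0 → residual 52.6 km
  N09: calculated 364.0 vs reported 364.0 → residual 0.0 km
N06, N07, N09 are mutually consistent (residuals ≈ 0); N08 is off by 52.6 km.

N08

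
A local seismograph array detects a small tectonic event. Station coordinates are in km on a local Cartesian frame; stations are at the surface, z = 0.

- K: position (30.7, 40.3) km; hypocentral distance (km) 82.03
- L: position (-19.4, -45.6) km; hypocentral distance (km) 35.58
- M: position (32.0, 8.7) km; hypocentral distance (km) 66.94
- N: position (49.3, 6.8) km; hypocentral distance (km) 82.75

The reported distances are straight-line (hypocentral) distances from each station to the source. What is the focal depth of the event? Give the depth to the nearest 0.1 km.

Each station gives a sphere (x−x_i)² + (y−y_i)² + z² = d_i² (stations at z=0).
Subtracting the K sphere from L and M: z² cancels, leaving linear equations in x and y:
-100.2 x − 171.8 y = 5352.12
2.6 x − 63.2 y = 781.07
Solving: x ≈ -30.101, y ≈ -13.597 km (keep extra digits for the depth step; rounded: -30.1, -13.6).
Then from the K sphere: z² = 82.03² − (x − 30.7)² − (y − 40.3)² with x = -30.101, y = -13.597, so z ≈ 11.282 ≈ 11.3 km.

11.3 km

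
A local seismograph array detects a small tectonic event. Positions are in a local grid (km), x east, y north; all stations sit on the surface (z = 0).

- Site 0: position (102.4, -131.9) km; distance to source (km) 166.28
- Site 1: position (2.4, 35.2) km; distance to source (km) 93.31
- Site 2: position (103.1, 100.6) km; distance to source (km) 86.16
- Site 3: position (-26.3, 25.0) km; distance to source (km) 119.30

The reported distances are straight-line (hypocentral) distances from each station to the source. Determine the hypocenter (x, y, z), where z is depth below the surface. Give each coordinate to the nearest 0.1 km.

x ≈ 85.1 km, y ≈ 27.9 km, depth ≈ 42.6 km

Each station gives a sphere (x−x_i)² + (y−y_i)² + z² = d_i² (stations at z=0).
Subtracting the Site 0 sphere from Site 1 and Site 2: z² cancels, leaving linear equations in x and y:
-200.0 x + 334.2 y = -7696.29
1.4 x + 465.0 y = 13092.09
Solving: x ≈ 85.100, y ≈ 27.899 km (keep extra digits for the depth step; rounded: 85.1, 27.9).
Then from the Site 0 sphere: z² = 166.28² − (x − 102.4)² − (y + 131.9)² with x = 85.100, y = 27.899, so z ≈ 42.591 ≈ 42.6 km.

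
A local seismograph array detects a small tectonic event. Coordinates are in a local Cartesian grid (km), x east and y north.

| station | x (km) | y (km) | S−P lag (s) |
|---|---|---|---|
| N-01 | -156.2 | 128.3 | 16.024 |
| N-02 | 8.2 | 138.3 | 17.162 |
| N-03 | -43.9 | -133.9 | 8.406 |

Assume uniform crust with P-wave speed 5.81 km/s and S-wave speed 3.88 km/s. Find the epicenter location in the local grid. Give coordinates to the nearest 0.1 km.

Distance from S−P lag: d = Δt · v_P v_S / (v_P − v_S) = Δt · (5.81·3.88)/(5.81−3.88) ≈ 11.6802·Δt.
So d_N-01 = 187.16, d_N-02 = 200.46, d_N-03 = 98.18 km.
Circle about each station: (x + 156.2)² + (y − 128.3)² = 187.16²; (x − 8.2)² + (y − 138.3)² = 200.46²; (x + 43.9)² + (y + 133.9)² = 98.18².
Subtracting pairs of circle equations eliminates x²+y² and gives linear equations (the radical axes):
328.8 x + 20.0 y = -26820.55
224.6 x − 524.4 y = 4386.64
Solving the 2×2 system: x ≈ -79.0, y ≈ -42.2 km.

-79.0 km east, -42.2 km north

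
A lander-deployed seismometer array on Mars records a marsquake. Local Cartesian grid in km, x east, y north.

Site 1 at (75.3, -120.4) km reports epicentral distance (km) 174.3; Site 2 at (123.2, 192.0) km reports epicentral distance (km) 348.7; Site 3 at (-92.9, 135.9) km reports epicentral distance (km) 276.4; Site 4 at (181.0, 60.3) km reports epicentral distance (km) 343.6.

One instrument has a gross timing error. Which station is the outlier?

Solve using three stations at a time. Using Site 1, Site 3, Site 4 (subtract circle equations pairwise → linear system) gives (x, y) ≈ (-97.9, -140.5).
Distances from that point to each station vs reported:
  Site 1: calculated 174.3 vs reported 174.3 → residual 0.0 km
  Site 2: calculated 399.2 vs reported 348.7 → residual 50.5 km
  Site 3: calculated 276.4 vs reported 276.4 → residual 0.0 km
  Site 4: calculated 343.6 vs reported 343.6 → residual 0.0 km
Site 1, Site 3, Site 4 are mutually consistent (residuals ≈ 0); Site 2 is off by 50.5 km.

Site 2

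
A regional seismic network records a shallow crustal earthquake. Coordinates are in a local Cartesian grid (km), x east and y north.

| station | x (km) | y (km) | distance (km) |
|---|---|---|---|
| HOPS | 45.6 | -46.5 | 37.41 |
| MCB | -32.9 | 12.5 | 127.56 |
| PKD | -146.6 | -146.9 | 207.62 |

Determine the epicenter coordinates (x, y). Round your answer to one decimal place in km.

(51.1, -83.5)

Circle about each station: (x − 45.6)² + (y + 46.5)² = 37.41²; (x + 32.9)² + (y − 12.5)² = 127.56²; (x + 146.6)² + (y + 146.9)² = 207.62².
Subtracting the HOPS equation from the MCB and PKD equations removes the quadratic terms:
-157.0 x + 118.0 y = -17875.00
-384.4 x − 200.8 y = -2877.00
Solving the 2×2 system: x ≈ 51.1, y ≈ -83.5 km.
Check against HOPS (with the unrounded x, y): √((x − 45.6)²+(y + 46.5)²) = 37.40 ≈ 37.41 km. ✓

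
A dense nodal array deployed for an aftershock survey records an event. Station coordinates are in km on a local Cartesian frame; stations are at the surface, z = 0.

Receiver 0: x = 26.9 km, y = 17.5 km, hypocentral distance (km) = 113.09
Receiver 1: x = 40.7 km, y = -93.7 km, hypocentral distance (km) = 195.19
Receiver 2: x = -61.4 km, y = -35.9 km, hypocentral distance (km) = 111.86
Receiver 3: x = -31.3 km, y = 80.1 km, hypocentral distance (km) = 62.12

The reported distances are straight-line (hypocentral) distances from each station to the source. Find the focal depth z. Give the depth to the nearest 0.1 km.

50.9 km

Each station gives a sphere (x−x_i)² + (y−y_i)² + z² = d_i² (stations at z=0).
Subtracting the Receiver 0 sphere from Receiver 1 and Receiver 2: z² cancels, leaving linear equations in x and y:
27.6 x − 222.4 y = -15903.47
-176.6 x − 106.8 y = 4305.60
Solving: x ≈ -62.905, y ≈ 63.702 km (keep extra digits for the depth step; rounded: -62.9, 63.7).
Then from the Receiver 0 sphere: z² = 113.09² − (x − 26.9)² − (y − 17.5)² with x = -62.905, y = 63.702, so z ≈ 50.890 ≈ 50.9 km.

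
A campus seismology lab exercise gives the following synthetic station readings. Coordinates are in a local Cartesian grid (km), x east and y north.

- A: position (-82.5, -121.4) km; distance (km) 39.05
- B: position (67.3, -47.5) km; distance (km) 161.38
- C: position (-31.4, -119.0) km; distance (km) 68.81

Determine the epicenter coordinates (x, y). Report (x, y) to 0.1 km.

Circle about each station: (x + 82.5)² + (y + 121.4)² = 39.05²; (x − 67.3)² + (y + 47.5)² = 161.38²; (x + 31.4)² + (y + 119.0)² = 68.81².
Subtracting the A equation from the B and C equations removes the quadratic terms:
299.6 x + 147.8 y = -39277.27
102.2 x + 4.8 y = -9607.16
Solving the 2×2 system: x ≈ -90.1, y ≈ -83.1 km.
Check against A (with the unrounded x, y): √((x + 82.5)²+(y + 121.4)²) = 39.04 ≈ 39.05 km. ✓

-90.1 km east, -83.1 km north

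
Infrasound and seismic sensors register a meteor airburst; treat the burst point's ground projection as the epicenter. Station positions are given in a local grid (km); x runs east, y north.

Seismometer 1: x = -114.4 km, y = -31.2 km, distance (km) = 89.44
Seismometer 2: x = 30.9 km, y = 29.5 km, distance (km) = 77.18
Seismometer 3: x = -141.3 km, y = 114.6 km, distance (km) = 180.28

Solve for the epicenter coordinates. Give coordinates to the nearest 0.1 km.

x ≈ -25.3 km, y ≈ -23.4 km

Circle about each station: (x + 114.4)² + (y + 31.2)² = 89.44²; (x − 30.9)² + (y − 29.5)² = 77.18²; (x + 141.3)² + (y − 114.6)² = 180.28².
Subtracting the Seismometer 1 equation from the Seismometer 2 and Seismometer 3 equations removes the quadratic terms:
290.6 x + 121.4 y = -10192.98
-53.8 x + 291.6 y = -5463.31
Solving the 2×2 system: x ≈ -25.3, y ≈ -23.4 km.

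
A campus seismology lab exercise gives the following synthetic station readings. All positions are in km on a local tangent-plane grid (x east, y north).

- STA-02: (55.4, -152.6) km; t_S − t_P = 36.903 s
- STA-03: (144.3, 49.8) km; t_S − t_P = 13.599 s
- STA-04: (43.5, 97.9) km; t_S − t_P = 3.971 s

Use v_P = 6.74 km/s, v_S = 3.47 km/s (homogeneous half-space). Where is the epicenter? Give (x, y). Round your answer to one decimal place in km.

x ≈ 68.7 km, y ≈ 111.0 km

Distance from S−P lag: d = Δt · v_P v_S / (v_P − v_S) = Δt · (6.74·3.47)/(6.74−3.47) ≈ 7.1522·Δt.
So d_STA-02 = 263.94, d_STA-03 = 97.26, d_STA-04 = 28.40 km.
Circle about each station: (x − 55.4)² + (y + 152.6)² = 263.94²; (x − 144.3)² + (y − 49.8)² = 97.26²; (x − 43.5)² + (y − 97.9)² = 28.40².
Subtracting the STA-02 equation from the STA-03 and STA-04 equations removes the quadratic terms:
177.8 x + 404.8 y = 57151.43
-23.8 x + 501.0 y = 53978.50
Solving the 2×2 system: x ≈ 68.7, y ≈ 111.0 km.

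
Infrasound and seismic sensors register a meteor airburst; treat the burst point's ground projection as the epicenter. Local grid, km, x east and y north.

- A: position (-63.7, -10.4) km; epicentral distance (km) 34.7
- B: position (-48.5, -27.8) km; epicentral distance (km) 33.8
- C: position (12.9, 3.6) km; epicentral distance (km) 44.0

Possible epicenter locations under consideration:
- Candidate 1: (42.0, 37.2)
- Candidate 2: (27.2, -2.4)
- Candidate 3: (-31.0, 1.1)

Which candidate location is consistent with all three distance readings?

For each candidate, compare |candidate − station| to the reported distance:
Candidate 1: residuals A 81.2, B 77.6, C 0.4 → max 81.2 km
Candidate 2: residuals A 56.6, B 46.0, C 28.5 → max 56.6 km
Candidate 3: residuals A 0.0, B 0.0, C 0.0 → max 0.0 km
Only Candidate 3 has all residuals ≈ 0.

Candidate 3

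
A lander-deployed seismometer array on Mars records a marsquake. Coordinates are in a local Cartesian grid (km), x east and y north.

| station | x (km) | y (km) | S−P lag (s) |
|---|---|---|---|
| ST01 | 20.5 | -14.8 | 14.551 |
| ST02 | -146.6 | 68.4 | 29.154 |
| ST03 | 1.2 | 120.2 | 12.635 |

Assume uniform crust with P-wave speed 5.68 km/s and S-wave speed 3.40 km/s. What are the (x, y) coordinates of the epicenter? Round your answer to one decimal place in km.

Distance from S−P lag: d = Δt · v_P v_S / (v_P − v_S) = Δt · (5.68·3.40)/(5.68−3.40) ≈ 8.4702·Δt.
So d_ST01 = 123.25, d_ST02 = 246.94, d_ST03 = 107.02 km.
Circle about each station: (x − 20.5)² + (y + 14.8)² = 123.25²; (x + 146.6)² + (y − 68.4)² = 246.94²; (x − 1.2)² + (y − 120.2)² = 107.02².
Subtracting the ST01 equation from the ST02 and ST03 equations removes the quadratic terms:
-334.2 x + 166.4 y = -20257.97
-38.6 x + 270.0 y = 17547.47
Solving the 2×2 system: x ≈ 100.1, y ≈ 79.3 km.
Check against ST01 (with the unrounded x, y): √((x − 20.5)²+(y + 14.8)²) = 123.25 ≈ 123.25 km. ✓

x ≈ 100.1 km, y ≈ 79.3 km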